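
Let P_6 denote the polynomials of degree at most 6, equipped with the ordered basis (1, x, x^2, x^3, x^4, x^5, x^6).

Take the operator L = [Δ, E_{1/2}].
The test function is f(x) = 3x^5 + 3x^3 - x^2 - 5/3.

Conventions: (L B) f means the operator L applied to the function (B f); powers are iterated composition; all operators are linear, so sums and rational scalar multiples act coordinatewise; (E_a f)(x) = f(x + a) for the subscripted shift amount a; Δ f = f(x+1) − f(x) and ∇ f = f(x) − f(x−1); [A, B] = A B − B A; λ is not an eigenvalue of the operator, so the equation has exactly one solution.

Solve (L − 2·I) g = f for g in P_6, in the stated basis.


the result is g(x) = -(3/2)x^5 - (3/2)x^3 + (1/2)x^2 + 5/6

write g with unknown coordinates in the stated basis and equate coefficients in (L − 2·I) g = f
solving from the highest basis element down gives g = -(3/2)x^5 - (3/2)x^3 + (1/2)x^2 + 5/6
check: L g = 0
so L g − 2·g = 3x^5 + 3x^3 - x^2 - 5/3 = f ✓


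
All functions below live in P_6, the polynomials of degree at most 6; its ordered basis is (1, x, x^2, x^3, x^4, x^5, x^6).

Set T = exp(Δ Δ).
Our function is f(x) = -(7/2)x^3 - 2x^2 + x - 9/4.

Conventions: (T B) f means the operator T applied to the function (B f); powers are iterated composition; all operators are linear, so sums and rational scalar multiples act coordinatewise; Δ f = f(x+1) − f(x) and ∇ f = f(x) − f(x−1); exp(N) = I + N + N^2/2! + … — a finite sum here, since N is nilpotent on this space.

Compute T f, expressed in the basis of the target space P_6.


the result is g(x) = -(7/2)x^3 - 2x^2 - 20x - 109/4

order-1 term: -21x - 25
the series for exp(Δ Δ) f terminates at order 1
exp(Δ Δ) f = -(7/2)x^3 - 2x^2 - 20x - 109/4


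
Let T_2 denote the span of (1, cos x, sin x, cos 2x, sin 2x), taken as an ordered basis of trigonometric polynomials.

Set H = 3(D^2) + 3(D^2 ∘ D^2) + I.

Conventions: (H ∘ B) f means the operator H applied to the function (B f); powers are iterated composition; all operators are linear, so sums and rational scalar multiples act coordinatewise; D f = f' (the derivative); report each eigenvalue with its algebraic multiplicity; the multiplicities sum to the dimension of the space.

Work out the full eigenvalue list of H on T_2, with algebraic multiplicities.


image of 1: 1
image of cos x: cos x
image of sin x: sin x
image of cos 2x: 37cos 2x
image of sin 2x: 37sin 2x
the matrix is diagonal; its diagonal is (1, 1, 1, 37, 37)
for a triangular matrix the eigenvalues are the diagonal entries, with algebraic multiplicity their repetition count

λ = 1 (multiplicity 3), λ = 37 (multiplicity 2)


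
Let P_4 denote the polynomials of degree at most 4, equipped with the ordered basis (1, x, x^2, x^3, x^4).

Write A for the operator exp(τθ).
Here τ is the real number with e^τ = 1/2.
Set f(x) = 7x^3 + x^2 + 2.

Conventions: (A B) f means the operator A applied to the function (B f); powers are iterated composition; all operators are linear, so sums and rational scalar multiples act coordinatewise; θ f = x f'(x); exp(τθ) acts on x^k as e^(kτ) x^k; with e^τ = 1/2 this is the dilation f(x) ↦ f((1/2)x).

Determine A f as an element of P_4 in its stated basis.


g(x) = (7/8)x^3 + (1/4)x^2 + 2

exp(τθ) x^k = e^(kτ) x^k; with e^τ = 1/2 this sends x^k to (1/2)^k x^k
x^2 ↦ 1/4 x^2
x^3 ↦ 1/8 x^3
applying this coordinatewise to f: exp(τθ) f = (7/8)x^3 + (1/4)x^2 + 2


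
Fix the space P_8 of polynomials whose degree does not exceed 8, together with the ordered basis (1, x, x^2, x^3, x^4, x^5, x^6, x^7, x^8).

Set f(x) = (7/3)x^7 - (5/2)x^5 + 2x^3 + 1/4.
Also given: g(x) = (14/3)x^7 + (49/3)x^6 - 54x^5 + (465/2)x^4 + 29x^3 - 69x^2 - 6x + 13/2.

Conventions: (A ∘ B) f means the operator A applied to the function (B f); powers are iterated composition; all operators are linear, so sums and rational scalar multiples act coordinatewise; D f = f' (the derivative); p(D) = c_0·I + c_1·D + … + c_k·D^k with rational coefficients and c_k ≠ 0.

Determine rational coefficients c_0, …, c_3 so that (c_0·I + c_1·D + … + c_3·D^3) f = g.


p(D) = 2·I + D − (1/2)·D^2 + (1/2)·D^3, i.e. c_0 = 2, c_1 = 1, c_2 = -1/2, c_3 = 1/2

D^0 f = (7/3)x^7 - (5/2)x^5 + 2x^3 + 1/4
D^1 f = (49/3)x^6 - (25/2)x^4 + 6x^2
D^2 f = 98x^5 - 50x^3 + 12x
D^3 f = 490x^4 - 150x^2 + 12
matching coefficients of g against c_0 f + c_1 Df + … from the top degree down determines the c_i
solution: c_0 = 2, c_1 = 1, c_2 = -1/2, c_3 = 1/2


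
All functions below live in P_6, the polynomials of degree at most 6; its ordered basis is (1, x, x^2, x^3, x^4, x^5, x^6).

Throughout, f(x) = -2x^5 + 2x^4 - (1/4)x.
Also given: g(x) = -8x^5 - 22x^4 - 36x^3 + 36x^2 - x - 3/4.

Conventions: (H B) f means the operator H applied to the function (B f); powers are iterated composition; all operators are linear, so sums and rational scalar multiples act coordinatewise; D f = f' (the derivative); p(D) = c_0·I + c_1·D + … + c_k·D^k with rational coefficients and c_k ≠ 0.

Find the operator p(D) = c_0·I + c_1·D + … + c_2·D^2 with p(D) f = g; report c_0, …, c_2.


c_0 = 4, c_1 = 3, c_2 = 3/2

D^0 f = -2x^5 + 2x^4 - (1/4)x
D^1 f = -10x^4 + 8x^3 - 1/4
D^2 f = -40x^3 + 24x^2
matching coefficients of g against c_0 f + c_1 Df + … from the top degree down determines the c_i
solution: c_0 = 4, c_1 = 3, c_2 = 3/2


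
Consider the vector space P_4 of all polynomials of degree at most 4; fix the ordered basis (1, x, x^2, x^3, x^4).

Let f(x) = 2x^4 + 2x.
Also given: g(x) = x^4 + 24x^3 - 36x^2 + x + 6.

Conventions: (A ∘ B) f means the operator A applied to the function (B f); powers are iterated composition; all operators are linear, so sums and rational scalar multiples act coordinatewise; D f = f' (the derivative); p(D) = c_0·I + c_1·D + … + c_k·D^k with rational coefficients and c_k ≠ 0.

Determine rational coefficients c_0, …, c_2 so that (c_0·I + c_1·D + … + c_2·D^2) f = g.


D^0 f = 2x^4 + 2x
D^1 f = 8x^3 + 2
D^2 f = 24x^2
matching coefficients of g against c_0 f + c_1 Df + … from the top degree down determines the c_i
solution: c_0 = 1/2, c_1 = 3, c_2 = -3/2

c_0 = 1/2, c_1 = 3, c_2 = -3/2


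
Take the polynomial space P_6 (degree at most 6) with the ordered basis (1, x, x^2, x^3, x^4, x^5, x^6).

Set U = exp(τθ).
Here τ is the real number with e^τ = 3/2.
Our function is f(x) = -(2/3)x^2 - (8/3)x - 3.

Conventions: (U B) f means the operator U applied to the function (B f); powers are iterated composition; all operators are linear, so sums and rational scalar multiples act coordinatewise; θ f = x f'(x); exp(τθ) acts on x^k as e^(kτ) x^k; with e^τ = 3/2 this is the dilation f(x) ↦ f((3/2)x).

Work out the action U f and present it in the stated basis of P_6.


exp(τθ) x^k = e^(kτ) x^k; with e^τ = 3/2 this sends x^k to (3/2)^k x^k
x ↦ 3/2 x
x^2 ↦ 9/4 x^2
applying this coordinatewise to f: exp(τθ) f = -(3/2)x^2 - 4x - 3

g(x) = -(3/2)x^2 - 4x - 3


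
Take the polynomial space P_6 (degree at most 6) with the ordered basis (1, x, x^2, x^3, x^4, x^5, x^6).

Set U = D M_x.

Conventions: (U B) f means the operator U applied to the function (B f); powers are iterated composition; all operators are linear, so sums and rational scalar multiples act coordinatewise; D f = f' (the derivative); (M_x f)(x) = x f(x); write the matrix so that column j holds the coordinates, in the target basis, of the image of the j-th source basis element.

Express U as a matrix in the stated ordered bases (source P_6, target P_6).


image of 1: 1
image of x: 2x
image of x^2: 3x^2
image of x^3: 4x^3
image of x^4: 5x^4
image of x^5: 6x^5
image of x^6: 7x^6
each image's coordinates form column j of the matrix

the matrix is [[1, 0, 0, 0, 0, 0, 0]; [0, 2, 0, 0, 0, 0, 0]; [0, 0, 3, 0, 0, 0, 0]; [0, 0, 0, 4, 0, 0, 0]; [0, 0, 0, 0, 5, 0, 0]; [0, 0, 0, 0, 0, 6, 0]; [0, 0, 0, 0, 0, 0, 7]] (rows listed top to bottom)


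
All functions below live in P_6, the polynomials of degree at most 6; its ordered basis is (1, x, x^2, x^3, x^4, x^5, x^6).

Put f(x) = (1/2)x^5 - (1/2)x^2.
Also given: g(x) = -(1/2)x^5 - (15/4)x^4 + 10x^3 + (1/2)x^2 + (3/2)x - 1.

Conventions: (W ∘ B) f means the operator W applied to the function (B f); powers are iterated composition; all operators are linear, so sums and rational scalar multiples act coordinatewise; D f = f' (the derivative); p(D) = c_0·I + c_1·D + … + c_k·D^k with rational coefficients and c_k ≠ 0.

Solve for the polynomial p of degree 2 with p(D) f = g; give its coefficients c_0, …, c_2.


c_0 = -1, c_1 = -3/2, c_2 = 1

D^0 f = (1/2)x^5 - (1/2)x^2
D^1 f = (5/2)x^4 - x
D^2 f = 10x^3 - 1
matching coefficients of g against c_0 f + c_1 Df + … from the top degree down determines the c_i
solution: c_0 = -1, c_1 = -3/2, c_2 = 1


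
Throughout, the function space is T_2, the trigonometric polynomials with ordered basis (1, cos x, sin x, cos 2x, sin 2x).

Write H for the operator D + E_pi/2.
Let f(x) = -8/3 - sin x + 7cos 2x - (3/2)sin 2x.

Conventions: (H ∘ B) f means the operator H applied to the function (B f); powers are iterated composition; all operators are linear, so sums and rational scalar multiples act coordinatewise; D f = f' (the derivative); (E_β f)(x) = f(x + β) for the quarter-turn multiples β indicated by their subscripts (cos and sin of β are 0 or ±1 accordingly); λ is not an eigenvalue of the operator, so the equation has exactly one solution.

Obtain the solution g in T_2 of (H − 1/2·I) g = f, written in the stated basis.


write g with unknown coordinates in the stated basis and equate coefficients in (H − 1/2·I) g = f
solving from the highest basis element down gives g = -16/3 + (8/17)cos x + (2/17)sin x - (6/5)cos 2x + (13/5)sin 2x
check: H g = -16/3 + (4/17)cos x - (16/17)sin x + (32/5)cos 2x - (1/5)sin 2x
so H g − 1/2·g = -8/3 - sin x + 7cos 2x - (3/2)sin 2x = f ✓

the image equals g(x) = -16/3 + (8/17)cos x + (2/17)sin x - (6/5)cos 2x + (13/5)sin 2x


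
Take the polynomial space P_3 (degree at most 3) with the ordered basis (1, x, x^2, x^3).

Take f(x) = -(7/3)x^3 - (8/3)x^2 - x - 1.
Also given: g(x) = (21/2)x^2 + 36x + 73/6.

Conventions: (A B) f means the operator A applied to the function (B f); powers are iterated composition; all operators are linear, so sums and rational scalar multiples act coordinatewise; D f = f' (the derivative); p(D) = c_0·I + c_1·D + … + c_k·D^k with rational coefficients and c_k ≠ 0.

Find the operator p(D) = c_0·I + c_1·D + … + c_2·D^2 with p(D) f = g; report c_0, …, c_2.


p(D) = -(3/2)·D − 2·D^2, i.e. c_0 = 0, c_1 = -3/2, c_2 = -2

D^0 f = -(7/3)x^3 - (8/3)x^2 - x - 1
D^1 f = -7x^2 - (16/3)x - 1
D^2 f = -14x - 16/3
matching coefficients of g against c_0 f + c_1 Df + … from the top degree down determines the c_i
solution: c_0 = 0, c_1 = -3/2, c_2 = -2


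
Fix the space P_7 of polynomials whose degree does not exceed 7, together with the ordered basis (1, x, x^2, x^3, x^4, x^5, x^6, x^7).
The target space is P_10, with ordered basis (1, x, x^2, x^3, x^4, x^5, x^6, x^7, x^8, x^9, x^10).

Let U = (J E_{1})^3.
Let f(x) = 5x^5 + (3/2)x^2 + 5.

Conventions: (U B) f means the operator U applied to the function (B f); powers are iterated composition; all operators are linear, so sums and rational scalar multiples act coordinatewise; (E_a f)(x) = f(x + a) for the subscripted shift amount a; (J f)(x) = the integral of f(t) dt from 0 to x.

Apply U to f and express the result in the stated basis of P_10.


E_{1} f = 5x^5 + 25x^4 + 50x^3 + (103/2)x^2 + 28x + 23/2
J E_{1} f = (5/6)x^6 + 5x^5 + (25/2)x^4 + (103/6)x^3 + 14x^2 + (23/2)x
E_{1} (J E_{1}) f = (5/6)x^6 + 10x^5 + 50x^4 + (803/6)x^3 + 203x^2 + 171x + 61
J E_{1} (J E_{1}) f = (5/42)x^7 + (5/3)x^6 + 10x^5 + (803/24)x^4 + (203/3)x^3 + (171/2)x^2 + 61x
E_{1} (J E_{1}) (J E_{1}) f = (5/42)x^7 + (5/2)x^6 + (45/2)x^5 + (901/8)x^4 + 339x^3 + (2467/4)x^2 + (1889/3)x + 14527/56
J E_{1} (J E_{1}) (J E_{1}) f = (5/336)x^8 + (5/14)x^7 + (15/4)x^6 + (901/40)x^5 + (339/4)x^4 + (2467/12)x^3 + (1889/6)x^2 + (14527/56)x

the image equals g(x) = (5/336)x^8 + (5/14)x^7 + (15/4)x^6 + (901/40)x^5 + (339/4)x^4 + (2467/12)x^3 + (1889/6)x^2 + (14527/56)x


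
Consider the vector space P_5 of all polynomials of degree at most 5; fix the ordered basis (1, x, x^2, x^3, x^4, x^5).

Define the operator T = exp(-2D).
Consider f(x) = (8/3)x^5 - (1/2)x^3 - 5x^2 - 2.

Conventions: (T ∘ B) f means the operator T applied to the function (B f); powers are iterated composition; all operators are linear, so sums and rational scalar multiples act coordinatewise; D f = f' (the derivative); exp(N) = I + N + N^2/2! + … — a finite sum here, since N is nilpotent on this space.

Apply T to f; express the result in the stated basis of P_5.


order-1 term: -(80/3)x^4 + 3x^2 + 20x
order-2 term: (320/3)x^3 - 6x - 20
order-3 term: -(640/3)x^2 + 4
order-4 term: (640/3)x
order-5 term: -256/3
the series for exp(-2D) f terminates at order 5
exp(-2D) f = (8/3)x^5 - (80/3)x^4 + (637/6)x^3 - (646/3)x^2 + (682/3)x - 310/3

g(x) = (8/3)x^5 - (80/3)x^4 + (637/6)x^3 - (646/3)x^2 + (682/3)x - 310/3


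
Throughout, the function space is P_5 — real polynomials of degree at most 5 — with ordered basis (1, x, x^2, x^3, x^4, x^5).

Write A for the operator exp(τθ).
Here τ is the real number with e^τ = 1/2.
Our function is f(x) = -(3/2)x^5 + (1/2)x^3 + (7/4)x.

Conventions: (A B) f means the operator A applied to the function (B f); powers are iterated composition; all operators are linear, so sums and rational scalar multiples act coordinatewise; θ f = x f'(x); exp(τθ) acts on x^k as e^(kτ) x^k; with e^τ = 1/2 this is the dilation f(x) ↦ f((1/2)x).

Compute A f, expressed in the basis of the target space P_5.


the image equals g(x) = -(3/64)x^5 + (1/16)x^3 + (7/8)x

exp(τθ) x^k = e^(kτ) x^k; with e^τ = 1/2 this sends x^k to (1/2)^k x^k
x ↦ 1/2 x
x^3 ↦ 1/8 x^3
x^5 ↦ 1/32 x^5
applying this coordinatewise to f: exp(τθ) f = -(3/64)x^5 + (1/16)x^3 + (7/8)x


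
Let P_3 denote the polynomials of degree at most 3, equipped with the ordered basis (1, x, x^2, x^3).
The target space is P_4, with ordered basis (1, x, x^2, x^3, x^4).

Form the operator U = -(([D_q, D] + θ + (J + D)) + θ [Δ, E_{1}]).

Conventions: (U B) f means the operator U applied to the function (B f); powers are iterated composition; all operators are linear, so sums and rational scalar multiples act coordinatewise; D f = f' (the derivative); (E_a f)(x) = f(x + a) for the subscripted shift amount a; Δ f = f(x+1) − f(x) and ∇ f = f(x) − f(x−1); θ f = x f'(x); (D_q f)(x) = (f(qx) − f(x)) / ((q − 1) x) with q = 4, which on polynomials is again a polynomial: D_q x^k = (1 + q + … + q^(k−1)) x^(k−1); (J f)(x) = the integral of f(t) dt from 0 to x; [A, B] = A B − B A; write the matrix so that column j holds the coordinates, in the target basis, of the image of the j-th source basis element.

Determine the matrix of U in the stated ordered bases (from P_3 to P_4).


the matrix is [[0, -1, 3, 0]; [-1, -1, -2, 27]; [0, -1/2, -2, -3]; [0, 0, -1/3, -3]; [0, 0, 0, -1/4]] (rows listed top to bottom)

image of 1: -x
image of x: -(1/2)x^2 - x - 1
image of x^2: -(1/3)x^3 - 2x^2 - 2x + 3
image of x^3: -(1/4)x^4 - 3x^3 - 3x^2 + 27x
each image's coordinates form column j of the matrix


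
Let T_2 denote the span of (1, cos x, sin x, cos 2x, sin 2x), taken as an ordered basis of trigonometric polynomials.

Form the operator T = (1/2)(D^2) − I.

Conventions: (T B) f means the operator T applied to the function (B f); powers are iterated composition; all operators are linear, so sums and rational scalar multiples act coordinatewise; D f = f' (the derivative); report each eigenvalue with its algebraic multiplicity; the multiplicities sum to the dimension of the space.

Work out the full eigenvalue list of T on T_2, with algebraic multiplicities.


image of 1: -1
image of cos x: -(3/2)cos x
image of sin x: -(3/2)sin x
image of cos 2x: -3cos 2x
image of sin 2x: -3sin 2x
the matrix is diagonal; its diagonal is (-1, -3/2, -3/2, -3, -3)
for a triangular matrix the eigenvalues are the diagonal entries, with algebraic multiplicity their repetition count

λ = -3 (multiplicity 2), λ = -3/2 (multiplicity 2), λ = -1 (multiplicity 1)


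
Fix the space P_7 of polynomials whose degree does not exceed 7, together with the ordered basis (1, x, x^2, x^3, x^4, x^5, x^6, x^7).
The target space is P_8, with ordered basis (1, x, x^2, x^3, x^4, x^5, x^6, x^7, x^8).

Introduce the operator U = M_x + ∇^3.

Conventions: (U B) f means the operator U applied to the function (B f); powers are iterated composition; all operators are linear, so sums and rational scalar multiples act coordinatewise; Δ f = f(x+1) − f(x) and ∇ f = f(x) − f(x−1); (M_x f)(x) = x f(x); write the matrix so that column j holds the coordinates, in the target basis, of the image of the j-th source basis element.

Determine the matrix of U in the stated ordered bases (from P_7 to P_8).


the matrix is [[0, 0, 0, 6, -36, 150, -540, 1806]; [1, 0, 0, 0, 24, -180, 900, -3780]; [0, 1, 0, 0, 0, 60, -540, 3150]; [0, 0, 1, 0, 0, 0, 120, -1260]; [0, 0, 0, 1, 0, 0, 0, 210]; [0, 0, 0, 0, 1, 0, 0, 0]; [0, 0, 0, 0, 0, 1, 0, 0]; [0, 0, 0, 0, 0, 0, 1, 0]; [0, 0, 0, 0, 0, 0, 0, 1]] (rows listed top to bottom)

image of 1: x
image of x: x^2
image of x^2: x^3
image of x^3: x^4 + 6
image of x^4: x^5 + 24x - 36
image of x^5: x^6 + 60x^2 - 180x + 150
image of x^6: x^7 + 120x^3 - 540x^2 + 900x - 540
image of x^7: x^8 + 210x^4 - 1260x^3 + 3150x^2 - 3780x + 1806
each image's coordinates form column j of the matrix


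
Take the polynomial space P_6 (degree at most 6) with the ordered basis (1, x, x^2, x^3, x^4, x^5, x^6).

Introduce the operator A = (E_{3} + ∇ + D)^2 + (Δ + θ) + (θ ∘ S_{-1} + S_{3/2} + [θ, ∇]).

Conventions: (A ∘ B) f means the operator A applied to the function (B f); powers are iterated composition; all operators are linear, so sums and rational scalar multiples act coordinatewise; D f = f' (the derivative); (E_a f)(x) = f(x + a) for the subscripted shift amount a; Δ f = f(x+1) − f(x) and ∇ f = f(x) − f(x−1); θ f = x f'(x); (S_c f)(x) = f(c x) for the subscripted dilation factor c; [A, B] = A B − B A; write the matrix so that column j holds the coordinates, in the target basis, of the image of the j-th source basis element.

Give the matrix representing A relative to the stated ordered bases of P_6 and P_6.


the matrix is [[2, 10, 69, 294, 1669, 8964, 50983]; [0, 5/2, 20, 207, 1176, 8345, 53784]; [0, 0, 29/4, 30, 414, 2940, 25035]; [0, 0, 0, 35/8, 40, 690, 5880]; [0, 0, 0, 0, 225/16, 50, 1035]; [0, 0, 0, 0, 0, 275/32, 60]; [0, 0, 0, 0, 0, 0, 1561/64]] (rows listed top to bottom)

image of 1: 2
image of x: (5/2)x + 10
image of x^2: (29/4)x^2 + 20x + 69
image of x^3: (35/8)x^3 + 30x^2 + 207x + 294
image of x^4: (225/16)x^4 + 40x^3 + 414x^2 + 1176x + 1669
image of x^5: (275/32)x^5 + 50x^4 + 690x^3 + 2940x^2 + 8345x + 8964
image of x^6: (1561/64)x^6 + 60x^5 + 1035x^4 + 5880x^3 + 25035x^2 + 53784x + 50983
each image's coordinates form column j of the matrix


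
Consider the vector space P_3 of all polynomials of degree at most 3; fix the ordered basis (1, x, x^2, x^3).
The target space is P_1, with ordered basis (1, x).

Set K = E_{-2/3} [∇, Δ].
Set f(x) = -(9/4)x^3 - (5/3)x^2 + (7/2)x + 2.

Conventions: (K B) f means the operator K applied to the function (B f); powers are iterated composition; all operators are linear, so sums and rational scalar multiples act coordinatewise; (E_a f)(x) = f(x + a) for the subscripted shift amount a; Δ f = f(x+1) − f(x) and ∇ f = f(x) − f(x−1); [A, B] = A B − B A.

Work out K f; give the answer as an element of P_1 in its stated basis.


g(x) = 0

Δ f = -(27/4)x^2 - (121/12)x - 5/12
∇ Δ f = -(27/2)x - 10/3
∇ f = -(27/4)x^2 + (41/12)x + 35/12
Δ ∇ f = -(27/2)x - 10/3
[∇, Δ] f = 0
E_{-2/3} [∇, Δ] f = 0


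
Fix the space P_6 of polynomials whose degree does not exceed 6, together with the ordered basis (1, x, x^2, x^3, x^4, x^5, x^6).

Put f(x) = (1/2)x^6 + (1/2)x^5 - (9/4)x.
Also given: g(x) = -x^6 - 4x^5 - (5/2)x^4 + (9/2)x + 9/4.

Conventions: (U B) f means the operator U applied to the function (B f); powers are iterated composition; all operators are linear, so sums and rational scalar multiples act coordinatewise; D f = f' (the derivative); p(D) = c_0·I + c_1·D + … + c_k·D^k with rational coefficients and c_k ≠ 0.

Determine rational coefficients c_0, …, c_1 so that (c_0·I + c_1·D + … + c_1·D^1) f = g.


D^0 f = (1/2)x^6 + (1/2)x^5 - (9/4)x
D^1 f = 3x^5 + (5/2)x^4 - 9/4
matching coefficients of g against c_0 f + c_1 Df + … from the top degree down determines the c_i
solution: c_0 = -2, c_1 = -1

p(D) = -2·I − D, i.e. c_0 = -2, c_1 = -1


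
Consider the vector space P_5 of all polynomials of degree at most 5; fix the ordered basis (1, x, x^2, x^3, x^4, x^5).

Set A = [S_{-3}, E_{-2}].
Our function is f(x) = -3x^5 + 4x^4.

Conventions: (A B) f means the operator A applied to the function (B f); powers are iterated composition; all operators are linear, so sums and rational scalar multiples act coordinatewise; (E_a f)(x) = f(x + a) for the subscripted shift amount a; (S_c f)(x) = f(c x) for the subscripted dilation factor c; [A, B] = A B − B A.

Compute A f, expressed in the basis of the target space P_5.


the image equals g(x) = 9720x^4 - 22464x^3 + 53568x^2 - 46848x + 18304

E_{-2} f = -3x^5 + 34x^4 - 152x^3 + 336x^2 - 368x + 160
S_{-3} E_{-2} f = 729x^5 + 2754x^4 + 4104x^3 + 3024x^2 + 1104x + 160
S_{-3} f = 729x^5 + 324x^4
E_{-2} S_{-3} f = 729x^5 - 6966x^4 + 26568x^3 - 50544x^2 + 47952x - 18144
[S_{-3}, E_{-2}] f = 9720x^4 - 22464x^3 + 53568x^2 - 46848x + 18304


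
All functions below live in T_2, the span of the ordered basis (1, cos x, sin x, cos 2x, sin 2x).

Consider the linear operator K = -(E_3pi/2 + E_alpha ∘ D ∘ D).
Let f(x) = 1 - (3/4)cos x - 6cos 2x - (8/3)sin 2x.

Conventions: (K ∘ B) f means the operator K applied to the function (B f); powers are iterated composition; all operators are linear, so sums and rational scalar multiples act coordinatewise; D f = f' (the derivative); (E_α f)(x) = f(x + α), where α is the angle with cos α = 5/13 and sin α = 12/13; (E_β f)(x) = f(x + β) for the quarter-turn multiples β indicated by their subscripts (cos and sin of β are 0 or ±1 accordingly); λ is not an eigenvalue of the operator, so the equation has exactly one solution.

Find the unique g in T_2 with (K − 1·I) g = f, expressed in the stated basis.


write g with unknown coordinates in the stated basis and equate coefficients in (K − 1·I) g = f
solving from the highest basis element down gives g = -1/2 + (6/53)cos x - (75/212)sin x + (517/338)cos 2x - (302/507)sin 2x
check: K g = 1/2 - (135/212)cos x - (75/212)sin x - (1511/338)cos 2x - (1654/507)sin 2x
so K g − 1·g = 1 - (3/4)cos x - 6cos 2x - (8/3)sin 2x = f ✓

g(x) = -1/2 + (6/53)cos x - (75/212)sin x + (517/338)cos 2x - (302/507)sin 2x


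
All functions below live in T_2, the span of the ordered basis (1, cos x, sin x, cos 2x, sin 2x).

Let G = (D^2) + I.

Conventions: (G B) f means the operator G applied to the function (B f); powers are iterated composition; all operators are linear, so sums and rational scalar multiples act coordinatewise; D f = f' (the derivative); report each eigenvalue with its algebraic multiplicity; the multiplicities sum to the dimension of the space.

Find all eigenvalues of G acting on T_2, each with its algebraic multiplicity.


λ = -3 (multiplicity 2), λ = 0 (multiplicity 2), λ = 1 (multiplicity 1)

image of 1: 1
image of cos x: 0
image of sin x: 0
image of cos 2x: -3cos 2x
image of sin 2x: -3sin 2x
the matrix is diagonal; its diagonal is (1, 0, 0, -3, -3)
for a triangular matrix the eigenvalues are the diagonal entries, with algebraic multiplicity their repetition count


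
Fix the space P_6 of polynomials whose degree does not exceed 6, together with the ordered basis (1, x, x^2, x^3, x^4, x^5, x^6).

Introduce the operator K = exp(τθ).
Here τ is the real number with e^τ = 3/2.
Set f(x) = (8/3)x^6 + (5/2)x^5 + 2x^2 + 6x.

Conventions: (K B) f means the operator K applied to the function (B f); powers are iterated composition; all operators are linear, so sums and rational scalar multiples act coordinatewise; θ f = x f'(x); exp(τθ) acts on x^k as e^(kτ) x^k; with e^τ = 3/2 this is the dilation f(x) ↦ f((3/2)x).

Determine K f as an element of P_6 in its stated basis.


exp(τθ) x^k = e^(kτ) x^k; with e^τ = 3/2 this sends x^k to (3/2)^k x^k
x ↦ 3/2 x
x^2 ↦ 9/4 x^2
x^5 ↦ 243/32 x^5
x^6 ↦ 729/64 x^6
applying this coordinatewise to f: exp(τθ) f = (243/8)x^6 + (1215/64)x^5 + (9/2)x^2 + 9x

the image equals g(x) = (243/8)x^6 + (1215/64)x^5 + (9/2)x^2 + 9x


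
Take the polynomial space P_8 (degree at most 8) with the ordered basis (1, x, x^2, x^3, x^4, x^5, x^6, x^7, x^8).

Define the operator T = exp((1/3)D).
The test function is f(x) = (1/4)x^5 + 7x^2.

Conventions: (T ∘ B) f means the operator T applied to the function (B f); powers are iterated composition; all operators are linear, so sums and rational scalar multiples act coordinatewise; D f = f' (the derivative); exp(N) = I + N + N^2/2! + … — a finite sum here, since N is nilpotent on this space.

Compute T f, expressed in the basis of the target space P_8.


order-1 term: (5/12)x^4 + (14/3)x
order-2 term: (5/18)x^3 + 7/9
order-3 term: (5/54)x^2
order-4 term: (5/324)x
order-5 term: 1/972
the series for exp((1/3)D) f terminates at order 5
exp((1/3)D) f = (1/4)x^5 + (5/12)x^4 + (5/18)x^3 + (383/54)x^2 + (1517/324)x + 757/972

the image equals g(x) = (1/4)x^5 + (5/12)x^4 + (5/18)x^3 + (383/54)x^2 + (1517/324)x + 757/972


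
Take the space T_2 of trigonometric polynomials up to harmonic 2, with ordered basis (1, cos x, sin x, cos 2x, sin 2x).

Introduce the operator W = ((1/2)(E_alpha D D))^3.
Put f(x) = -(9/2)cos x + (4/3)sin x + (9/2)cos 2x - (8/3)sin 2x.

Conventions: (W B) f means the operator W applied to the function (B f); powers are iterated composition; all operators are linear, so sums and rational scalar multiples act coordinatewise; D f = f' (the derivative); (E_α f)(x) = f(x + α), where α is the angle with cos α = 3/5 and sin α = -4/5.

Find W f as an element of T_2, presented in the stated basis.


g(x) = -(2807/6000)cos x + (177/500)sin x - (40692/3125)cos 2x + (372832/9375)sin 2x

D f = (4/3)cos x + (9/2)sin x - (16/3)cos 2x - 9sin 2x
D D f = (9/2)cos x - (4/3)sin x - 18cos 2x + (32/3)sin 2x
E_alpha D D f = (113/30)cos x + (14/5)sin x - (26/5)cos 2x - (304/15)sin 2x
((1/2)(E_alpha D D)) f = (113/60)cos x + (7/5)sin x - (13/5)cos 2x - (152/15)sin 2x
D ((1/2)(E_alpha D D)) f = (7/5)cos x - (113/60)sin x - (304/15)cos 2x + (26/5)sin 2x
D D ((1/2)(E_alpha D D)) f = -(113/60)cos x - (7/5)sin x + (52/5)cos 2x + (608/15)sin 2x
E_alpha D D ((1/2)(E_alpha D D)) f = -(1/100)cos x - (176/75)sin x - (5228/125)cos 2x - (512/375)sin 2x
((1/2)(E_alpha D D)) ((1/2)(E_alpha D D)) f = -(1/200)cos x - (88/75)sin x - (2614/125)cos 2x - (256/375)sin 2x
D ((1/2)(E_alpha D D)) ((1/2)(E_alpha D D)) f = -(88/75)cos x + (1/200)sin x - (512/375)cos 2x + (5228/125)sin 2x
D D ((1/2)(E_alpha D D)) ((1/2)(E_alpha D D)) f = (1/200)cos x + (88/75)sin x + (10456/125)cos 2x + (1024/375)sin 2x
E_alpha D D ((1/2)(E_alpha D D)) ((1/2)(E_alpha D D)) f = -(2807/3000)cos x + (177/250)sin x - (81384/3125)cos 2x + (745664/9375)sin 2x
((1/2)(E_alpha D D)) ((1/2)(E_alpha D D)) ((1/2)(E_alpha D D)) f = -(2807/6000)cos x + (177/500)sin x - (40692/3125)cos 2x + (372832/9375)sin 2x


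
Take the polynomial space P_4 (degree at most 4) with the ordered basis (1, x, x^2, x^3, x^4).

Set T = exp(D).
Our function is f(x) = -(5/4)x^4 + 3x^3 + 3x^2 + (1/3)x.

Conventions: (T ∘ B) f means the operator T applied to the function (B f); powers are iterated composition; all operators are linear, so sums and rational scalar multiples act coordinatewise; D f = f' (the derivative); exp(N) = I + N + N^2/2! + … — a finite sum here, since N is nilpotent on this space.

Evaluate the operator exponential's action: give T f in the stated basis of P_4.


the image equals g(x) = -(5/4)x^4 - 2x^3 + (9/2)x^2 + (31/3)x + 61/12

order-1 term: -5x^3 + 9x^2 + 6x + 1/3
order-2 term: -(15/2)x^2 + 9x + 3
order-3 term: -5x + 3
order-4 term: -5/4
the series for exp(D) f terminates at order 4
exp(D) f = -(5/4)x^4 - 2x^3 + (9/2)x^2 + (31/3)x + 61/12


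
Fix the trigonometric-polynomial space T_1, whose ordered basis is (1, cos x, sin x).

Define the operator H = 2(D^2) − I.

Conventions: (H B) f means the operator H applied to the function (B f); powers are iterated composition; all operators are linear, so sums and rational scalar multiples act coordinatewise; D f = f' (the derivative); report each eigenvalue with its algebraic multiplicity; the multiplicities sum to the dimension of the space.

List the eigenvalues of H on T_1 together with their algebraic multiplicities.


image of 1: -1
image of cos x: -3cos x
image of sin x: -3sin x
the matrix is diagonal; its diagonal is (-1, -3, -3)
for a triangular matrix the eigenvalues are the diagonal entries, with algebraic multiplicity their repetition count

λ = -3 (multiplicity 2), λ = -1 (multiplicity 1)


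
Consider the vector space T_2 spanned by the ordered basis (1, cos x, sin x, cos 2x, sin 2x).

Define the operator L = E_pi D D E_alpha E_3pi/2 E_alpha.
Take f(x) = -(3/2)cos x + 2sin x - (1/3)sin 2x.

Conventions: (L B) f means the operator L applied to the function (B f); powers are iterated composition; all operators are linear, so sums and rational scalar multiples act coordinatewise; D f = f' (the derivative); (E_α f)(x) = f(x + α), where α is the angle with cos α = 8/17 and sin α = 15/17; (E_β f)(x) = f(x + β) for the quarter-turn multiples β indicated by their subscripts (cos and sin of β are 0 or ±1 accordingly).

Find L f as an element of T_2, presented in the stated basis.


E_alpha f = (18/17)cos x + (77/34)sin x - (80/289)cos 2x + (161/867)sin 2x
E_3pi/2 E_alpha f = -(77/34)cos x + (18/17)sin x + (80/289)cos 2x - (161/867)sin 2x
E_alpha E_3pi/2 E_alpha f = -(38/289)cos x + (1443/578)sin x - (25760/83521)cos 2x - (31679/250563)sin 2x
D (E_alpha E_3pi/2) E_alpha f = (1443/578)cos x + (38/289)sin x - (63358/250563)cos 2x + (51520/83521)sin 2x
D D (E_alpha E_3pi/2) E_alpha f = (38/289)cos x - (1443/578)sin x + (103040/83521)cos 2x + (126716/250563)sin 2x
E_pi D D (E_alpha E_3pi/2) E_alpha f = -(38/289)cos x + (1443/578)sin x + (103040/83521)cos 2x + (126716/250563)sin 2x

the image equals g(x) = -(38/289)cos x + (1443/578)sin x + (103040/83521)cos 2x + (126716/250563)sin 2x


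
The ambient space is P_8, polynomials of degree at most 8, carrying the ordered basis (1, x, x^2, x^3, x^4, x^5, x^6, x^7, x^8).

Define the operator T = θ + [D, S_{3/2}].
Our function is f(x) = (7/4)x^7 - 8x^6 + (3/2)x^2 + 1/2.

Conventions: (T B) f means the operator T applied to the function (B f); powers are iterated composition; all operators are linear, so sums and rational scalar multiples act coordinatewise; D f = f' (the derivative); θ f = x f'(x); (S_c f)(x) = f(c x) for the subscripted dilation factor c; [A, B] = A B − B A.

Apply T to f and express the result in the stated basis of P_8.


g(x) = (49/4)x^7 + (11145/512)x^6 - (729/4)x^5 + 3x^2 + (9/4)x

θ f = (49/4)x^7 - 48x^6 + 3x^2
S_{3/2} f = (15309/512)x^7 - (729/8)x^6 + (27/8)x^2 + 1/2
D S_{3/2} f = (107163/512)x^6 - (2187/4)x^5 + (27/4)x
D f = (49/4)x^6 - 48x^5 + 3x
S_{3/2} D f = (35721/256)x^6 - (729/2)x^5 + (9/2)x
[D, S_{3/2}] f = (35721/512)x^6 - (729/4)x^5 + (9/4)x
(θ + [D, S_{3/2}]) f = (49/4)x^7 + (11145/512)x^6 - (729/4)x^5 + 3x^2 + (9/4)x


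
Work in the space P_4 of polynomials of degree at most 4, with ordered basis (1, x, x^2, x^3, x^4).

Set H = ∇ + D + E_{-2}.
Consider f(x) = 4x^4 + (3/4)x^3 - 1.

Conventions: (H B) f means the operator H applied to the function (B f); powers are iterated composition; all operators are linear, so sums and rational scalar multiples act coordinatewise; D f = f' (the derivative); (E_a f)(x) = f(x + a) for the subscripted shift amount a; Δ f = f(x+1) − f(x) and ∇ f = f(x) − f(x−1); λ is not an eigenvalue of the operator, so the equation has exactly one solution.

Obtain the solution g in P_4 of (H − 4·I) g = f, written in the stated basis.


the result is g(x) = -(4/3)x^4 - (1/4)x^3 - 8x^2 + (421/36)x - 55/4

write g with unknown coordinates in the stated basis and equate coefficients in (H − 4·I) g = f
solving from the highest basis element down gives g = -(4/3)x^4 - (1/4)x^3 - 8x^2 + (421/36)x - 55/4
check: H g = -(4/3)x^4 - (1/4)x^3 - 32x^2 + (421/9)x - 56
so H g − 4·g = 4x^4 + (3/4)x^3 - 1 = f ✓


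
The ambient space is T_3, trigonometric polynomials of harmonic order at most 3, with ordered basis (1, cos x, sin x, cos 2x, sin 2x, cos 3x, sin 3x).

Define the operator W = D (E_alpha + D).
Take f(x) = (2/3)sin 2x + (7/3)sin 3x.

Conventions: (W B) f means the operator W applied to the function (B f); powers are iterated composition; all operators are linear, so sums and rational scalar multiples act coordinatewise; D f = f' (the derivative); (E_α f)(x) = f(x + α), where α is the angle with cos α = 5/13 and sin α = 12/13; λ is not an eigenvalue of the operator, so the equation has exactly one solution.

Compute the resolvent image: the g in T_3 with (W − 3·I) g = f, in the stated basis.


g(x) = (476/36951)cos 2x - (2846/36951)sin 2x + (2849/55305)cos 3x - (11144/55305)sin 3x

write g with unknown coordinates in the stated basis and equate coefficients in (W − 3·I) g = f
solving from the highest basis element down gives g = (476/36951)cos 2x - (2846/36951)sin 2x + (2849/55305)cos 3x - (11144/55305)sin 3x
check: W g = (476/12317)cos 2x + (16096/36951)sin 2x + (2849/18435)cos 3x + (31871/18435)sin 3x
so W g − 3·g = (2/3)sin 2x + (7/3)sin 3x = f ✓


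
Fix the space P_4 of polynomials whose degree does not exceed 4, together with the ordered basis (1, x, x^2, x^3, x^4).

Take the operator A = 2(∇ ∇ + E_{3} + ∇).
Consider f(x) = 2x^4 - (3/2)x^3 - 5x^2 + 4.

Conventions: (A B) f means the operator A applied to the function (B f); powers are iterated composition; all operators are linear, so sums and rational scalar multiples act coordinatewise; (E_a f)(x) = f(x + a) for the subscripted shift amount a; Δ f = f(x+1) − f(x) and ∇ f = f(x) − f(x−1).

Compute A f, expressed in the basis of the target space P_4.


∇ f = 8x^3 - (33/2)x^2 + (5/2)x + 3/2
∇ ∇ f = 24x^2 - 57x + 27
E_{3} f = 2x^4 + (45/2)x^3 + (179/2)x^2 + (291/2)x + 161/2
∇ f = 8x^3 - (33/2)x^2 + (5/2)x + 3/2
(∇ ∇ + E_{3} + ∇) f = 2x^4 + (61/2)x^3 + 97x^2 + 91x + 109
(2(∇ ∇ + E_{3} + ∇)) f = 4x^4 + 61x^3 + 194x^2 + 182x + 218

the image equals g(x) = 4x^4 + 61x^3 + 194x^2 + 182x + 218


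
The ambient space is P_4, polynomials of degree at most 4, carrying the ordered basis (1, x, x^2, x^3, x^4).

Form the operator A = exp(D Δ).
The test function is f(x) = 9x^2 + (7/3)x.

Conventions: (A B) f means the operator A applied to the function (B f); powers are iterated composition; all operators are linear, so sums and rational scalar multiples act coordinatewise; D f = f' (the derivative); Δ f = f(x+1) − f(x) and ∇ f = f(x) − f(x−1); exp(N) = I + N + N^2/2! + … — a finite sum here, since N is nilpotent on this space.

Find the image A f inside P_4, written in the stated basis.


order-1 term: 18
the series for exp(D Δ) f terminates at order 1
exp(D Δ) f = 9x^2 + (7/3)x + 18

g(x) = 9x^2 + (7/3)x + 18


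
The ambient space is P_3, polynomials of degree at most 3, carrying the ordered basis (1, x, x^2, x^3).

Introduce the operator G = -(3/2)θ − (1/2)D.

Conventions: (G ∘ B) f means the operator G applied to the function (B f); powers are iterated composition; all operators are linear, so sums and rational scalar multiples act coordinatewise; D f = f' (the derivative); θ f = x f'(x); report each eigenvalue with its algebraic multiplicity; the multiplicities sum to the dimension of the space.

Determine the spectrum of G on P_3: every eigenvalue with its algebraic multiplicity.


image of 1: 0
image of x: -(3/2)x - 1/2
image of x^2: -3x^2 - x
image of x^3: -(9/2)x^3 - (3/2)x^2
the matrix is upper triangular; its diagonal is (0, -3/2, -3, -9/2)
for a triangular matrix the eigenvalues are the diagonal entries, with algebraic multiplicity their repetition count

λ = -9/2 (multiplicity 1), λ = -3 (multiplicity 1), λ = -3/2 (multiplicity 1), λ = 0 (multiplicity 1)


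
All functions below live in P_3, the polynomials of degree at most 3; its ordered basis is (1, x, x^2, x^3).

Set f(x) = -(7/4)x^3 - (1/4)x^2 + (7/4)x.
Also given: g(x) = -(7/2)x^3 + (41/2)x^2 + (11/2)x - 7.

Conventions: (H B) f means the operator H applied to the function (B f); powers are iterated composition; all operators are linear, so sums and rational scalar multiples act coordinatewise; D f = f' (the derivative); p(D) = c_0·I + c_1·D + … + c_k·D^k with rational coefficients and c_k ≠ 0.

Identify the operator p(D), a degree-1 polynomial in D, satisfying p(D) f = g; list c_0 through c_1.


c_0 = 2, c_1 = -4

D^0 f = -(7/4)x^3 - (1/4)x^2 + (7/4)x
D^1 f = -(21/4)x^2 - (1/2)x + 7/4
matching coefficients of g against c_0 f + c_1 Df + … from the top degree down determines the c_i
solution: c_0 = 2, c_1 = -4


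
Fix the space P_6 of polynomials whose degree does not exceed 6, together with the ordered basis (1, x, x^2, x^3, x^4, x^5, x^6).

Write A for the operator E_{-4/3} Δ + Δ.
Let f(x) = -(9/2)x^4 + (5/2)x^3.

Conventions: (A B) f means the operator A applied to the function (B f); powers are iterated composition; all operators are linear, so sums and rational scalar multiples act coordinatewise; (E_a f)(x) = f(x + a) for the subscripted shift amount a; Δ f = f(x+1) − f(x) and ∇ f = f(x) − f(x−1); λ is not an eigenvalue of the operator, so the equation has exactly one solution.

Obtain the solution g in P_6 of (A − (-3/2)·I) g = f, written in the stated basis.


write g with unknown coordinates in the stated basis and equate coefficients in (A − (-3/2)·I) g = f
solving from the highest basis element down gives g = -3x^4 + (53/3)x^3 - (236/3)x^2 + 260x - 11480/27
check: A g = -24x^3 + 118x^2 - 390x + 5740/9
so A g − (-3/2)·g = -(9/2)x^4 + (5/2)x^3 = f ✓

g(x) = -3x^4 + (53/3)x^3 - (236/3)x^2 + 260x - 11480/27


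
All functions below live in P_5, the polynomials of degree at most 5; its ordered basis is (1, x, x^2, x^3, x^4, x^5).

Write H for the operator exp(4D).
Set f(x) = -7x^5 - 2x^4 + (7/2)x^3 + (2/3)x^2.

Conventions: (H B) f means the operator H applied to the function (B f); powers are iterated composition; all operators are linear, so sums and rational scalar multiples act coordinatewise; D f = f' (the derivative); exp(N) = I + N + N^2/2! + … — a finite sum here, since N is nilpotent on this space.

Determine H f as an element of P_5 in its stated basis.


order-1 term: -140x^4 - 32x^3 + 42x^2 + (16/3)x
order-2 term: -1120x^3 - 192x^2 + 168x + 32/3
order-3 term: -4480x^2 - 512x + 224
order-4 term: -8960x - 512
order-5 term: -7168
the series for exp(4D) f terminates at order 5
exp(4D) f = -7x^5 - 142x^4 - (2297/2)x^3 - (13888/3)x^2 - (27896/3)x - 22336/3

the image equals g(x) = -7x^5 - 142x^4 - (2297/2)x^3 - (13888/3)x^2 - (27896/3)x - 22336/3


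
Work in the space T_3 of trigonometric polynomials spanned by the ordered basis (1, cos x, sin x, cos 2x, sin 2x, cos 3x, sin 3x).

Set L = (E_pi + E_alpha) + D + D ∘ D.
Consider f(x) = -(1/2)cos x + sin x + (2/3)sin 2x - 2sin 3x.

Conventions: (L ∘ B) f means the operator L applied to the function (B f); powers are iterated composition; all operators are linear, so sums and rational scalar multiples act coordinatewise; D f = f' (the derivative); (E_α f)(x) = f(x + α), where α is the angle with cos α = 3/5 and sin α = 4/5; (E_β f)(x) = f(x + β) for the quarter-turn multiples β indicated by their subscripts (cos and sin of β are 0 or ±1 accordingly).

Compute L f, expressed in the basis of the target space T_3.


the image equals g(x) = (5/2)cos x - (1/2)sin x + (148/75)cos 2x - (164/75)sin 2x - (838/125)cos 3x + (2734/125)sin 3x

E_pi f = (1/2)cos x - sin x + (2/3)sin 2x + 2sin 3x
E_alpha f = (1/2)cos x + sin x + (16/25)cos 2x - (14/75)sin 2x - (88/125)cos 3x + (234/125)sin 3x
(E_pi + E_alpha) f = cos x + (16/25)cos 2x + (12/25)sin 2x - (88/125)cos 3x + (484/125)sin 3x
D f = cos x + (1/2)sin x + (4/3)cos 2x - 6cos 3x
D f = cos x + (1/2)sin x + (4/3)cos 2x - 6cos 3x
D D f = (1/2)cos x - sin x - (8/3)sin 2x + 18sin 3x
((E_pi + E_alpha) + D + D ∘ D) f = (5/2)cos x - (1/2)sin x + (148/75)cos 2x - (164/75)sin 2x - (838/125)cos 3x + (2734/125)sin 3x
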